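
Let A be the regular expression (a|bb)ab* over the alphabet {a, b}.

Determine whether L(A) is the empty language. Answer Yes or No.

The string aa matches the expression, so it belongs to L(A).
Since L(A) contains at least one string, it is not empty.

No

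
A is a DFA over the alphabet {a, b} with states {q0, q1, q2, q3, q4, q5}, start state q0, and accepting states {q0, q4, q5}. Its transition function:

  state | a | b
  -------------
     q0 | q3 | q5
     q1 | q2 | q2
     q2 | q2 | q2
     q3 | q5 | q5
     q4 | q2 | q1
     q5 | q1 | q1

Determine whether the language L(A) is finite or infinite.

The useful states (reachable from q0 and able to reach an accepting state) are {q0, q3, q5}.
Restricted to these states the transition graph has no cycle, so every accepting path has bounded length and L is finite.

finite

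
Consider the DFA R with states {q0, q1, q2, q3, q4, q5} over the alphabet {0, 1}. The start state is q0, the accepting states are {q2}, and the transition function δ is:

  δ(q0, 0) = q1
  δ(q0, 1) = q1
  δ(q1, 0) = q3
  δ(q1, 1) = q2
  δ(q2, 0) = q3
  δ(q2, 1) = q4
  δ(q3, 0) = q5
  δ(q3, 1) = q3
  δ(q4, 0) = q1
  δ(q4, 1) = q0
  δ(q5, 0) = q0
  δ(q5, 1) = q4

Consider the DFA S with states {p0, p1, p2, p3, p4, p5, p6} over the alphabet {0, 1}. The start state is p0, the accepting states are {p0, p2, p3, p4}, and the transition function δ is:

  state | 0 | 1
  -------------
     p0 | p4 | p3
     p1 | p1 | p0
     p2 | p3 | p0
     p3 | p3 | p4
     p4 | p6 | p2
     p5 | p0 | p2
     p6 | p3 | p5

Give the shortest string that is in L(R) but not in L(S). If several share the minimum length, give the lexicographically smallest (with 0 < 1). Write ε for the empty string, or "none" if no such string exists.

The string 000101 is accepted by R but not by S.
No shorter string lies in the difference, and 000101 is the lexicographically first length-6 string in L(R) \ L(S).

000101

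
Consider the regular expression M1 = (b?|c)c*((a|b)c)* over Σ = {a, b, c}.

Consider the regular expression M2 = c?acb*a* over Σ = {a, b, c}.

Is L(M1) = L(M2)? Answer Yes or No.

No

The empty string ε is accepted by M1 but rejected by M2.
So L(M1) ≠ L(M2).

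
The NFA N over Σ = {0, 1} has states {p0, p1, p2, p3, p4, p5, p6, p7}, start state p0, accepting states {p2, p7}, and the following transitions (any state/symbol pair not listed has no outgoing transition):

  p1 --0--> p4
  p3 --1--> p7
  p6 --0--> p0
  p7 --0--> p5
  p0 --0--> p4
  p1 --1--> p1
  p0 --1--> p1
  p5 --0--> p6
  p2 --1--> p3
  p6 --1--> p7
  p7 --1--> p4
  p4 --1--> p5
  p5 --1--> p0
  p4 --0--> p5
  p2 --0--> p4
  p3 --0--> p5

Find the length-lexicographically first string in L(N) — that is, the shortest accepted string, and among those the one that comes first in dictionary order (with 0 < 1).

0001

A breadth-first search from p0 reaches an accepting state first via the path p0 → p4 → p5 → p6 → p7 on input 0001.
No string of length < 4 is accepted (BFS exhausts all shorter strings without reaching an accepting state), and 0001 is the lexicographically least accepting string of length 4.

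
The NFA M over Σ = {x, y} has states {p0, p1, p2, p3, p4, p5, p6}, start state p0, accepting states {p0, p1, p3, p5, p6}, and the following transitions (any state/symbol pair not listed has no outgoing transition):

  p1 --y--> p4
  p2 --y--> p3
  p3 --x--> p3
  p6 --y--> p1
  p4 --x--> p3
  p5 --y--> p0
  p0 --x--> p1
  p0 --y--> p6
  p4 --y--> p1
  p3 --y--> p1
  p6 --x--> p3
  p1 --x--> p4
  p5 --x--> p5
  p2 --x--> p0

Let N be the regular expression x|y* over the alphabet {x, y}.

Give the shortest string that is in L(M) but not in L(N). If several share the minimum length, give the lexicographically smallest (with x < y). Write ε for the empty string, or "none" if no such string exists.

yx

The string yx is accepted by M but not by N.
No shorter string lies in the difference, and yx is the lexicographically first length-2 string in L(M) \ L(N).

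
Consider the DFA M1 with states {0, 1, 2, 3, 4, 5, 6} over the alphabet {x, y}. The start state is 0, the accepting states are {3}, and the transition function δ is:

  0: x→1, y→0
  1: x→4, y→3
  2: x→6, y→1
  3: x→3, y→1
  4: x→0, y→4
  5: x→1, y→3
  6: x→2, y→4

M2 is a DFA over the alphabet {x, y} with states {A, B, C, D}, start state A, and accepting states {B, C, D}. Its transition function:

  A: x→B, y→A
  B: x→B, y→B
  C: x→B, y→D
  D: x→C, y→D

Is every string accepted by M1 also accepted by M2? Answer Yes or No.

Exploring the product automaton M1 × M2 from the start pair (0, A), following both machines on each input symbol, reaches 5 state pairs: (0, A), (1, B), (4, B), (3, B), (0, B).
M1 accepts in {3} and M2 accepts in {B, C, D}. The reachable pairs whose M1-component is accepting are (3, B); in each of them the M2-component is accepting too, so the product for L(M1) \ L(M2) (M1-component accepting, M2-component rejecting) has no reachable accepting pair and the difference is empty.
Hence every string in L(M1) is also in L(M2).

Yes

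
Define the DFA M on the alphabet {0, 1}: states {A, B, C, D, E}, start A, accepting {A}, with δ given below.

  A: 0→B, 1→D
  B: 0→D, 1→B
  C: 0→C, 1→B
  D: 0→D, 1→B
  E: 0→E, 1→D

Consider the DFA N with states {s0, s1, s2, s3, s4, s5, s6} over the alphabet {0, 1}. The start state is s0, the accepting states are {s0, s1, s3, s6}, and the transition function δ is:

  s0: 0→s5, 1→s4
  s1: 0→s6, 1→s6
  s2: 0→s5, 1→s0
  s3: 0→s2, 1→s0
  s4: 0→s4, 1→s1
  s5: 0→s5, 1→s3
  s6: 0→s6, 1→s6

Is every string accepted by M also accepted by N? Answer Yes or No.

Yes

Exploring the product automaton M × N from the start pair (A, s0), following both machines on each input symbol, reaches 11 state pairs: (A, s0), (B, s5), (D, s4), (D, s5), (B, s3), (B, s1), (D, s2), (B, s0), (D, s6), (B, s6), (B, s4).
M accepts in {A} and N accepts in {s0, s1, s3, s6}. The reachable pairs whose M-component is accepting are (A, s0); in each of them the N-component is accepting too, so the product for L(M) \ L(N) (M-component accepting, N-component rejecting) has no reachable accepting pair and the difference is empty.
Hence every string in L(M) is also in L(N).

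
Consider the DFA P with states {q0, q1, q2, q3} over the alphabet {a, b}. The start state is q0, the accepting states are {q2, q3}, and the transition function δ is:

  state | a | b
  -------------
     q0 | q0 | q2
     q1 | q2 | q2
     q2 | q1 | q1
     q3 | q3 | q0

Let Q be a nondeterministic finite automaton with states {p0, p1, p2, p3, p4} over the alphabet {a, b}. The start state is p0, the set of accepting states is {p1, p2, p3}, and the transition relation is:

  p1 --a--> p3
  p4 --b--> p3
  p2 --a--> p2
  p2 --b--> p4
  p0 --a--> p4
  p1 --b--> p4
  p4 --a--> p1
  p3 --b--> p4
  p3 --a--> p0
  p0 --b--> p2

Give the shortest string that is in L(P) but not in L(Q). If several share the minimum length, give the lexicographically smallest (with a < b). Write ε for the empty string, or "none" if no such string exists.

aab

The string aab is accepted by P but not by Q.
No shorter string lies in the difference, and aab is the lexicographically first length-3 string in L(P) \ L(Q).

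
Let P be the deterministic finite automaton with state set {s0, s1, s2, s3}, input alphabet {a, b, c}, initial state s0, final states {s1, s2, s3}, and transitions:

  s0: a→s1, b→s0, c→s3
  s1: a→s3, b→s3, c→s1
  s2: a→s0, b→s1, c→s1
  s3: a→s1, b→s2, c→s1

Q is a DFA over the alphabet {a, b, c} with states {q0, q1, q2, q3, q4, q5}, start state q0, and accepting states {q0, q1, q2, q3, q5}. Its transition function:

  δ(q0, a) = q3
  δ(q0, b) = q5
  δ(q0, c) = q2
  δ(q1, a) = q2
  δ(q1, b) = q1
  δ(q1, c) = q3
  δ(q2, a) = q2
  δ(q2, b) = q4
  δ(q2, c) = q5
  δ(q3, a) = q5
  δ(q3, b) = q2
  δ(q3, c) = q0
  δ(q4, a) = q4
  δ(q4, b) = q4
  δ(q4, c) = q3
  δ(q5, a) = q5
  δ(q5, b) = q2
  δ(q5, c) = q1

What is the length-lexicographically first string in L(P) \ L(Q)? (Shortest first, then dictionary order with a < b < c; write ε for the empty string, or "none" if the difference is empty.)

cb

The string cb is accepted by P but not by Q.
No shorter string lies in the difference, and cb is the lexicographically first length-2 string in L(P) \ L(Q).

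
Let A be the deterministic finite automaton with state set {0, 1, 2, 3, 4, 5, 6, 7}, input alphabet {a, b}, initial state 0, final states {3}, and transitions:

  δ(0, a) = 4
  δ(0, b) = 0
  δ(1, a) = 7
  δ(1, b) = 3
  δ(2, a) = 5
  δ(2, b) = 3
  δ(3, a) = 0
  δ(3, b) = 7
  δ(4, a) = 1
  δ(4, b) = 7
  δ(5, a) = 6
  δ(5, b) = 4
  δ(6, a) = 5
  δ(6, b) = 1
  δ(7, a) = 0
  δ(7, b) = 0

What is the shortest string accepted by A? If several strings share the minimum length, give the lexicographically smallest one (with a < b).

aab

A breadth-first search from 0 reaches an accepting state first via the path 0 → 4 → 1 → 3 on input aab.
No string of length < 3 is accepted (BFS exhausts all shorter strings without reaching an accepting state), and aab is the lexicographically least accepting string of length 3.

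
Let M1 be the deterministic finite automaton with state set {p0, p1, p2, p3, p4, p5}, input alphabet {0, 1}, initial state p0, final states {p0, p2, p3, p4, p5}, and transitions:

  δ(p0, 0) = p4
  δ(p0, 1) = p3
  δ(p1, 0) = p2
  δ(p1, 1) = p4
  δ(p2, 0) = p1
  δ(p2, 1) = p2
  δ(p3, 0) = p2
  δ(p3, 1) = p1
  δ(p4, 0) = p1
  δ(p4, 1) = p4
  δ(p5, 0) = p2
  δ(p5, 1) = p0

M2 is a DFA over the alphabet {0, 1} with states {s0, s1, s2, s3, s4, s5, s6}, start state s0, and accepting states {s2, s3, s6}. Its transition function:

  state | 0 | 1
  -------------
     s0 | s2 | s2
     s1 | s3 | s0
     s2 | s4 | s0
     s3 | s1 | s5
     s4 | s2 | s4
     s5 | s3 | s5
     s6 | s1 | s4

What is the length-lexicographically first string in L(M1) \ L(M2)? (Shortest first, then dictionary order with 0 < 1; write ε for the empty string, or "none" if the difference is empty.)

ε

The empty string ε is accepted by M1 but not by M2.
Since ε is the unique shortest string, it is the required witness.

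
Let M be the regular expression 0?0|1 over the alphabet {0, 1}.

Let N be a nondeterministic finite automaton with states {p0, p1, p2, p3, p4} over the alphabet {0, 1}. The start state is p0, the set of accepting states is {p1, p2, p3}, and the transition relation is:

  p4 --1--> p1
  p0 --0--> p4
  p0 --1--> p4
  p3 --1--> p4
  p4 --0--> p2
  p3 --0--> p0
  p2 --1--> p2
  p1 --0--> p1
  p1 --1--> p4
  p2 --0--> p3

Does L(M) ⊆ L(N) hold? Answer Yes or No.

The string 0 is in L(M) but not in L(N).
So L(M) ⊄ L(N).

No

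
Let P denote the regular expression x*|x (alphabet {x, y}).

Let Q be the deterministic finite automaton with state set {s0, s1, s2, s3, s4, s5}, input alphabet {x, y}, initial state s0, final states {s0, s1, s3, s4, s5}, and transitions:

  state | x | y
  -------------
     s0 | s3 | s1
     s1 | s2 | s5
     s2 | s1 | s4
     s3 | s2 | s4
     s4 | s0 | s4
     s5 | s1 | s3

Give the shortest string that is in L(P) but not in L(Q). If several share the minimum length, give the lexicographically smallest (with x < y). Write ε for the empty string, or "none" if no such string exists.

xx

The string xx is accepted by P but not by Q.
No shorter string lies in the difference, and xx is the lexicographically first length-2 string in L(P) \ L(Q).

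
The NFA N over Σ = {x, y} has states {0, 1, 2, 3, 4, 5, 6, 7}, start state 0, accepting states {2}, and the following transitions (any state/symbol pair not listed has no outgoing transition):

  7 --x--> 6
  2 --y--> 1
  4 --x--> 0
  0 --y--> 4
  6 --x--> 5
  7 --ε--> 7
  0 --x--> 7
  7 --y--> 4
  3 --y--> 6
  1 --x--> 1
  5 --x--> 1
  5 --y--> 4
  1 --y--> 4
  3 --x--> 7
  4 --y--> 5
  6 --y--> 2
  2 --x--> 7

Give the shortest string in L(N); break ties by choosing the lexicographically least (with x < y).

A breadth-first search from 0 reaches an accepting state first via the path 0 → 7 → 6 → 2 on input xxy.
No string of length < 3 is accepted (BFS exhausts all shorter strings without reaching an accepting state), and xxy is the lexicographically least accepting string of length 3.

xxy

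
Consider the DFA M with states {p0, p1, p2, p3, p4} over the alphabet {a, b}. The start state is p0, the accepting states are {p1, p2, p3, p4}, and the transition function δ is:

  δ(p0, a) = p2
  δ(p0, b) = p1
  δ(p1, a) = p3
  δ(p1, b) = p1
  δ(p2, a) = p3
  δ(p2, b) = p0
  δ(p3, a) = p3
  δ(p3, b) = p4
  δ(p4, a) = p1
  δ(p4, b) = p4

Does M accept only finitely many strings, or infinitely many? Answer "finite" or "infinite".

infinite

State p1 is reachable from the start and can reach an accepting state, and it lies on the cycle p1 → p1.
Traversing that cycle any number of times yields accepted strings of unbounded length, so the language is infinite.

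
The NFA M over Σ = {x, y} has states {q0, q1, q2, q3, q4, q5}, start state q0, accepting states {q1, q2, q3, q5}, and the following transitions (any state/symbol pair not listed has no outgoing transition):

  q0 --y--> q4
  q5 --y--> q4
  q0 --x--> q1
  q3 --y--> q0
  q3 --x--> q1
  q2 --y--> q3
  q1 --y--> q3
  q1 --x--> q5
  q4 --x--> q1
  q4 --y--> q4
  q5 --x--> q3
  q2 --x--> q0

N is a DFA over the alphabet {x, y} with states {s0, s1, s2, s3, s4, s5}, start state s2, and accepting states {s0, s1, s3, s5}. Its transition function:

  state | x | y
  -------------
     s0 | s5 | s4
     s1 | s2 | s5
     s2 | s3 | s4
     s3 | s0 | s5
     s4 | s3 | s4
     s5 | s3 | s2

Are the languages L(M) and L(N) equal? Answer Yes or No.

Exploring the product automaton M × N from the start pair (q0, s2), following both machines on each input symbol, reaches 5 state pairs: (q0, s2), (q1, s3), (q4, s4), (q5, s0), (q3, s5).
M accepts in {q1, q2, q3, q5} and N accepts in {s0, s1, s3, s5}. In every reachable pair the two components are either both accepting — (q1, s3), (q5, s0), (q3, s5) — or both non-accepting, so no string is accepted by exactly one of the machines: L(M) \ L(N) and L(N) \ L(M) are both empty.
Hence every string is accepted by M iff it is accepted by N, and the two languages coincide.

Yes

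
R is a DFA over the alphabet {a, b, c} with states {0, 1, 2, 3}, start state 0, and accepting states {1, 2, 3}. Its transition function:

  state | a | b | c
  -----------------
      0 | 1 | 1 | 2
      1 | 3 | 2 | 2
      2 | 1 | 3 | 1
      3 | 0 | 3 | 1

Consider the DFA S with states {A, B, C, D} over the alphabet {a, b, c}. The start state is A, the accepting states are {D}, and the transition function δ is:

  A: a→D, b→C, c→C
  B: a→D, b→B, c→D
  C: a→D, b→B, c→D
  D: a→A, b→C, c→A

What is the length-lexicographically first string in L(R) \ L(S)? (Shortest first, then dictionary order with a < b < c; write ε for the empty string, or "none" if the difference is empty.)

The string b is accepted by R but not by S.
No shorter string lies in the difference, and b is the lexicographically first length-1 string in L(R) \ L(S).

b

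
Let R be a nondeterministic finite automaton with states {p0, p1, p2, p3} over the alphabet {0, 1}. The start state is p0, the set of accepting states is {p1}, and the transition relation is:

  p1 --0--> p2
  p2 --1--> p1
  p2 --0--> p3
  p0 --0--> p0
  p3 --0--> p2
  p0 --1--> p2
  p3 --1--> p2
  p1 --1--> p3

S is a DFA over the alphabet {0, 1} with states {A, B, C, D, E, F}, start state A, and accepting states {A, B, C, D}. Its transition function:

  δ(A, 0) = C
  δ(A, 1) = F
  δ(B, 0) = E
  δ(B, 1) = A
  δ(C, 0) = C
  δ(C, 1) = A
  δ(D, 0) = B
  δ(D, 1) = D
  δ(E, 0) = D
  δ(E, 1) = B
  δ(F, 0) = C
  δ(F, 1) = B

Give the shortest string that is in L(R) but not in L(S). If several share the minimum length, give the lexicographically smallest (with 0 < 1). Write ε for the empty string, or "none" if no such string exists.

011

The string 011 is accepted by R but not by S.
No shorter string lies in the difference, and 011 is the lexicographically first length-3 string in L(R) \ L(S).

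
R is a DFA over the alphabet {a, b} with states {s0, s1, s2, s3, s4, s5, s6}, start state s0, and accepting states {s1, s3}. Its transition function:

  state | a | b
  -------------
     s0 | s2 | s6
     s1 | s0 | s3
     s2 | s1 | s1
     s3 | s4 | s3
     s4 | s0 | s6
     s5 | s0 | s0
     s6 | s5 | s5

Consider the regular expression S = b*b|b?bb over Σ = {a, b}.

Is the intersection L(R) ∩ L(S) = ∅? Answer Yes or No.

Yes

Converting the expression S to a DFA (subset construction, then merging equivalent states) gives the minimal DFA with states {r0, r1, r2}, start state r0, accepting states {r2} and transitions r0: a→r1, b→r2; r1: a→r1, b→r1; r2: a→r1, b→r2.
Exploring the product automaton R × S from the start pair (s0, r0), following both machines on each input symbol, reaches 11 state pairs: (s0, r0), (s2, r1), (s6, r2), (s1, r1), (s5, r1), (s5, r2), (s0, r1), (s3, r1), (s0, r2), (s6, r1), (s4, r1).
R accepts in {s1, s3} and S accepts in {r2}; no reachable pair has both components accepting, so no string drives both machines to acceptance simultaneously and L(R) ∩ L(S) = ∅.
So no string is accepted by both, and the intersection is empty.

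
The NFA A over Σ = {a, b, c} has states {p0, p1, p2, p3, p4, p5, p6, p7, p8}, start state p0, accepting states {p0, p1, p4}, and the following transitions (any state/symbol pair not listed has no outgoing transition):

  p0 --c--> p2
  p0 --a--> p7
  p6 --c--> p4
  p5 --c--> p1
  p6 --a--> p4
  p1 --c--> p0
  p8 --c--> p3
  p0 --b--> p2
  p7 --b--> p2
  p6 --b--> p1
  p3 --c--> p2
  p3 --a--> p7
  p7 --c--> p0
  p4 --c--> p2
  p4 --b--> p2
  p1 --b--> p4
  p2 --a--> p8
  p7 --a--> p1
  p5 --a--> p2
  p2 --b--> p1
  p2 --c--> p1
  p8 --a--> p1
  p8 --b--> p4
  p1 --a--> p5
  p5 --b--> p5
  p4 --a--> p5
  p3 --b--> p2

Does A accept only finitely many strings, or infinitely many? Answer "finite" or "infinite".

infinite

State p0 is reachable from the start and can reach an accepting state, and it lies on the cycle p0 → p2 → p8 → p1 → p0.
Traversing that cycle any number of times yields accepted strings of unbounded length, so the language is infinite.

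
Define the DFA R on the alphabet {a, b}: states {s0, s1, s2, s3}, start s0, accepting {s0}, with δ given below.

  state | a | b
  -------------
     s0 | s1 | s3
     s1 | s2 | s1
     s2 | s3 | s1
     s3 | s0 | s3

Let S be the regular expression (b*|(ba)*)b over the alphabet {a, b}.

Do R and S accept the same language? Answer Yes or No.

No

The empty string ε is accepted by R but rejected by S.
So L(R) ≠ L(S).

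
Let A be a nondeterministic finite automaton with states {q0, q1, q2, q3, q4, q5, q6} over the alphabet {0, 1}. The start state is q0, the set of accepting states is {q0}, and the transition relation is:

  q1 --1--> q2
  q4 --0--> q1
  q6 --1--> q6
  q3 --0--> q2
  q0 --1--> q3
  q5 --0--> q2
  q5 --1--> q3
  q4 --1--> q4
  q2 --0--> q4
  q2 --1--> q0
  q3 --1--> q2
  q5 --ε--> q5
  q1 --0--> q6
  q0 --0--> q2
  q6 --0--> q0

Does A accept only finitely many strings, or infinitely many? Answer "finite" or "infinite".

State q0 is reachable from the start and can reach an accepting state, and it lies on the cycle q0 → q2 → q0.
Traversing that cycle any number of times yields accepted strings of unbounded length, so the language is infinite.

infinite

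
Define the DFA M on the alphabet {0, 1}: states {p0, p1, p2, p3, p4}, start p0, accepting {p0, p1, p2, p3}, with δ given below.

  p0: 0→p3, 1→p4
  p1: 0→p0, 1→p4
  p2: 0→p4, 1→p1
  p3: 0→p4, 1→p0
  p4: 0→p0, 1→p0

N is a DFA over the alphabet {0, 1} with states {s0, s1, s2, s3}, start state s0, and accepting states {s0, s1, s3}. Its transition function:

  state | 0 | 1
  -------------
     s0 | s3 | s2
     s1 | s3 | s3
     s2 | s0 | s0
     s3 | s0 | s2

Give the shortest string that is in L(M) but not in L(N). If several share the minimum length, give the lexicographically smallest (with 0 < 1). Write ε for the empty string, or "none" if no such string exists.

The string 01 is accepted by M but not by N.
No shorter string lies in the difference, and 01 is the lexicographically first length-2 string in L(M) \ L(N).

01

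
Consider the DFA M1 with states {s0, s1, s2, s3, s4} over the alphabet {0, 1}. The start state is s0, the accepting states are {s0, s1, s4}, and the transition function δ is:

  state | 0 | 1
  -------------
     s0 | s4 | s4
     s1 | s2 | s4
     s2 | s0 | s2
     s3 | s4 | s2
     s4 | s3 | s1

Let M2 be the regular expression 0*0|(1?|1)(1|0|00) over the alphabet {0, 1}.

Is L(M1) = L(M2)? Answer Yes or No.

The empty string ε is accepted by M1 but rejected by M2.
So L(M1) ≠ L(M2).

No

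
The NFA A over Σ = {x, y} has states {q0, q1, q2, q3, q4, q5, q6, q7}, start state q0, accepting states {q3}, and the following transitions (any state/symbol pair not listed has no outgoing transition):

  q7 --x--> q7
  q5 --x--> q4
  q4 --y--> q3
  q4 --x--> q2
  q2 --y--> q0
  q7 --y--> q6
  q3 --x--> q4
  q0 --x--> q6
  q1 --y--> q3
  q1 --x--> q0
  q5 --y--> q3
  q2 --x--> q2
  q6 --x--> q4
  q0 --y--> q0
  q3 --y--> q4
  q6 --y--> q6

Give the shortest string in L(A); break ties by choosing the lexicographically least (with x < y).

A breadth-first search from q0 reaches an accepting state first via the path q0 → q6 → q4 → q3 on input xxy.
No string of length < 3 is accepted (BFS exhausts all shorter strings without reaching an accepting state), and xxy is the lexicographically least accepting string of length 3.

xxy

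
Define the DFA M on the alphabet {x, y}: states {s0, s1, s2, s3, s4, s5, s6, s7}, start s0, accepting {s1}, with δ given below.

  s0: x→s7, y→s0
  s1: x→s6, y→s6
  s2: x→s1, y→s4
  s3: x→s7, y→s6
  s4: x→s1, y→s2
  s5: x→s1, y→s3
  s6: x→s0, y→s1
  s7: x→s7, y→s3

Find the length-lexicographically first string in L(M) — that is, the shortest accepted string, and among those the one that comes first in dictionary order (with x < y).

A breadth-first search from s0 reaches an accepting state first via the path s0 → s7 → s3 → s6 → s1 on input xyyy.
No string of length < 4 is accepted (BFS exhausts all shorter strings without reaching an accepting state), and xyyy is the lexicographically least accepting string of length 4.

xyyy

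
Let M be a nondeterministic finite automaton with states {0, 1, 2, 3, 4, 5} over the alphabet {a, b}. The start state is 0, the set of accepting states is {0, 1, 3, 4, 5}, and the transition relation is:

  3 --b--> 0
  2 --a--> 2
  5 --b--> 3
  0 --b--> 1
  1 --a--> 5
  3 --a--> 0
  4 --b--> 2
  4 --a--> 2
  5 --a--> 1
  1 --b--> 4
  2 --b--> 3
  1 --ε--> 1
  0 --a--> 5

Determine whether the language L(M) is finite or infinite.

State 2 is reachable from the start and can reach an accepting state, and it lies on the cycle 2 → 2.
Traversing that cycle any number of times yields accepted strings of unbounded length, so the language is infinite.

infinite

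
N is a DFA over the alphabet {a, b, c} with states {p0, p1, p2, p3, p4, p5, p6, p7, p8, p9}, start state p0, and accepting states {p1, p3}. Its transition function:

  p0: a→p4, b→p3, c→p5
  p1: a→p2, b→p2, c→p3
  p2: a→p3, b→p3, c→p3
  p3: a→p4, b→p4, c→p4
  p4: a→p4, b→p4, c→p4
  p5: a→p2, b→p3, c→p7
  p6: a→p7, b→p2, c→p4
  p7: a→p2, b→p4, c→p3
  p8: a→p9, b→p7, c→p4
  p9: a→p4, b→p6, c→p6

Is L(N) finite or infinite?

finite

The useful states (reachable from p0 and able to reach an accepting state) are {p0, p2, p3, p5, p7}.
Restricted to these states the transition graph has no cycle, so every accepting path has bounded length and L is finite.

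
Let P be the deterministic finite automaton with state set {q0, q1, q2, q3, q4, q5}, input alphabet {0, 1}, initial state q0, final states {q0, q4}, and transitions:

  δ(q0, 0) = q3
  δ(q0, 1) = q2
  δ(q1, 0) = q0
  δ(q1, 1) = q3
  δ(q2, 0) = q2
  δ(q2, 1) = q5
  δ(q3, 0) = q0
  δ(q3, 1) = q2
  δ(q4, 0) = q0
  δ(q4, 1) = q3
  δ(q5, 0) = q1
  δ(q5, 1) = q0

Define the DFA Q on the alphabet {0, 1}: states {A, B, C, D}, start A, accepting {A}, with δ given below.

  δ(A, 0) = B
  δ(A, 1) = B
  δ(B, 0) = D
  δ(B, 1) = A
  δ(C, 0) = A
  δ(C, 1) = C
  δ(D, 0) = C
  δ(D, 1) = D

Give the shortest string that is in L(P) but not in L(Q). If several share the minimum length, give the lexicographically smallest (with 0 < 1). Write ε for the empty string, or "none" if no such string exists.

The string 00 is accepted by P but not by Q.
No shorter string lies in the difference, and 00 is the lexicographically first length-2 string in L(P) \ L(Q).

00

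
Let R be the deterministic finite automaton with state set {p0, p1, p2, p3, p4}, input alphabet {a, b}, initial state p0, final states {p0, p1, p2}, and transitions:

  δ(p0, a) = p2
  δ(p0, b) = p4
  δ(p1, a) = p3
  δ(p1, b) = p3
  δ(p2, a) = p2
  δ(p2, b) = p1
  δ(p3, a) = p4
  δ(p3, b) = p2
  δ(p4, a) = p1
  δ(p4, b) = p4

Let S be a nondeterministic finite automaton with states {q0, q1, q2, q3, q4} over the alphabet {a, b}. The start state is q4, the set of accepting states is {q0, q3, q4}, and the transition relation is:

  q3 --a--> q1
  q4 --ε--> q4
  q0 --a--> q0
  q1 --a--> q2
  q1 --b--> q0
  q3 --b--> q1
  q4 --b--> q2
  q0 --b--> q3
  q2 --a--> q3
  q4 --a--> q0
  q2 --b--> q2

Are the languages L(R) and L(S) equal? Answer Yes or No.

Yes

Exploring the product automaton R × S from the start pair (p0, q4), following both machines on each input symbol, reaches 5 state pairs: (p0, q4), (p2, q0), (p4, q2), (p1, q3), (p3, q1).
R accepts in {p0, p1, p2} and S accepts in {q0, q3, q4}. In every reachable pair the two components are either both accepting — (p0, q4), (p2, q0), (p1, q3) — or both non-accepting, so no string is accepted by exactly one of the machines: L(R) \ L(S) and L(S) \ L(R) are both empty.
Hence every string is accepted by R iff it is accepted by S, and the two languages coincide.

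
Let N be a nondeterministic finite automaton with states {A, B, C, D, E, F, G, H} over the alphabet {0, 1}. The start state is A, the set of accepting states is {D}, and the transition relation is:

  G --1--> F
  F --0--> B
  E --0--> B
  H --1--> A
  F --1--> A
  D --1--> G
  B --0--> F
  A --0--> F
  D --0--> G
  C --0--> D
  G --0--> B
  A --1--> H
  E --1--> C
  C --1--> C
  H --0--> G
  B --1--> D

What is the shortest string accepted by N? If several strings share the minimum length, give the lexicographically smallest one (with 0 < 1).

A breadth-first search from A reaches an accepting state first via the path A → F → B → D on input 001.
No string of length < 3 is accepted (BFS exhausts all shorter strings without reaching an accepting state), and 001 is the lexicographically least accepting string of length 3.

001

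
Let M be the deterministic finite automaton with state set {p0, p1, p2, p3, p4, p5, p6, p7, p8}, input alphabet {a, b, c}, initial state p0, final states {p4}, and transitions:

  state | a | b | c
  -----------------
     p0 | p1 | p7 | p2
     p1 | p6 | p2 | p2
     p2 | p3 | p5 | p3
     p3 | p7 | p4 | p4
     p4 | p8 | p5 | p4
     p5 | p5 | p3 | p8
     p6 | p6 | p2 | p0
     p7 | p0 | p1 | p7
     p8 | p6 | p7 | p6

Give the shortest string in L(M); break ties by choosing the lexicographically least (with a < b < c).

cab

A breadth-first search from p0 reaches an accepting state first via the path p0 → p2 → p3 → p4 on input cab.
No string of length < 3 is accepted (BFS exhausts all shorter strings without reaching an accepting state), and cab is the lexicographically least accepting string of length 3.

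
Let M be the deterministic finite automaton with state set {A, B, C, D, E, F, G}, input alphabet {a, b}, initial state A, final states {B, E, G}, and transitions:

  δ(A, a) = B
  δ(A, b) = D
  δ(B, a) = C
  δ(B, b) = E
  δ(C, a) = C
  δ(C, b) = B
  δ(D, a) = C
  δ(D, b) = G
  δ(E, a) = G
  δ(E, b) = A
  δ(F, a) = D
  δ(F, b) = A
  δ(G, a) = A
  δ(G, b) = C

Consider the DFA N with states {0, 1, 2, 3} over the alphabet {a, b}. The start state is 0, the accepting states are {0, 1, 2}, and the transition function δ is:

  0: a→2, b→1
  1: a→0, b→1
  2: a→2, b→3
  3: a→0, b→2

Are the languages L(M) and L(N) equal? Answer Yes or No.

The string ab is accepted by M but rejected by N.
So L(M) ≠ L(N).

No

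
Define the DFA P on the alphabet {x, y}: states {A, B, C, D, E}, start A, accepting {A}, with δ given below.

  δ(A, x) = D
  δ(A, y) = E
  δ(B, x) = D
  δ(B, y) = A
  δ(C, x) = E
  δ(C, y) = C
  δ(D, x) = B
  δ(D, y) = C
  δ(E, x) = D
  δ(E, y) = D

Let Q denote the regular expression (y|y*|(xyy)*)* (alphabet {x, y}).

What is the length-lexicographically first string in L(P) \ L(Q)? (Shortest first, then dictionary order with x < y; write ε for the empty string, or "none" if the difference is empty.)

xxy

The string xxy is accepted by P but not by Q.
No shorter string lies in the difference, and xxy is the lexicographically first length-3 string in L(P) \ L(Q).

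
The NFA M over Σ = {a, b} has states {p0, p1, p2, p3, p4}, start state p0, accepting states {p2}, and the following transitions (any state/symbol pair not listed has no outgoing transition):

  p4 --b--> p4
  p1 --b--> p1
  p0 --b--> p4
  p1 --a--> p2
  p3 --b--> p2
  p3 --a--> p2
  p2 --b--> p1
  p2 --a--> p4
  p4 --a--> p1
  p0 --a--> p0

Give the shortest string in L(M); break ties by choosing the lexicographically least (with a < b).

baa

A breadth-first search from p0 reaches an accepting state first via the path p0 → p4 → p1 → p2 on input baa.
No string of length < 3 is accepted (BFS exhausts all shorter strings without reaching an accepting state), and baa is the lexicographically least accepting string of length 3.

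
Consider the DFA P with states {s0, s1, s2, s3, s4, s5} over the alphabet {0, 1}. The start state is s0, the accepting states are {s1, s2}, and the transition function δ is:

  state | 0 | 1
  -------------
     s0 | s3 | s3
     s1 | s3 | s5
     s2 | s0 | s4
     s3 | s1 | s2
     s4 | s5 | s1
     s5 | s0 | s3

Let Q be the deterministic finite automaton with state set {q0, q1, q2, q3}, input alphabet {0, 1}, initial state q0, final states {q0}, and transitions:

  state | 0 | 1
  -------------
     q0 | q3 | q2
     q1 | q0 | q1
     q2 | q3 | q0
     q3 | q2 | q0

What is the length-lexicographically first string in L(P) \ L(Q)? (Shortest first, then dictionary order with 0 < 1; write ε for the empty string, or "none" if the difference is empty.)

00

The string 00 is accepted by P but not by Q.
No shorter string lies in the difference, and 00 is the lexicographically first length-2 string in L(P) \ L(Q).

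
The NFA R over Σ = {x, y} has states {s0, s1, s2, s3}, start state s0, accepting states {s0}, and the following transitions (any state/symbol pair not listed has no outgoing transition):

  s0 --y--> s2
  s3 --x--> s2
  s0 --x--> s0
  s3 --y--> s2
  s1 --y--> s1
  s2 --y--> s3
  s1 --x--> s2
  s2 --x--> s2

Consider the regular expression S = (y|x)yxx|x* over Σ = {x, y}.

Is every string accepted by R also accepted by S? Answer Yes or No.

Yes

Converting the expression S to a DFA (subset construction, then merging equivalent states) gives the minimal DFA with states {r0, r1, r2, r3, r4, r5, r6, r7}, start state r0, accepting states {r0, r1, r3, r7} and transitions r0: x→r1, y→r2; r1: x→r3, y→r4; r2: x→r5, y→r4; r3: x→r3, y→r5; r4: x→r6, y→r5; r5: x→r5, y→r5; r6: x→r7, y→r5; r7: x→r5, y→r5.
Exploring the product automaton R × S from the start pair (s0, r0), following both machines on each input symbol, reaches 10 state pairs: (s0, r0), (s0, r1), (s2, r2), (s0, r3), (s2, r4), (s2, r5), (s3, r4), (s2, r6), (s3, r5), (s2, r7).
R accepts in {s0} and S accepts in {r0, r1, r3, r7}. The reachable pairs whose R-component is accepting are (s0, r0), (s0, r1), (s0, r3); in each of them the S-component is accepting too, so the product for L(R) \ L(S) (R-component accepting, S-component rejecting) has no reachable accepting pair and the difference is empty.
Hence every string in L(R) is also in L(S).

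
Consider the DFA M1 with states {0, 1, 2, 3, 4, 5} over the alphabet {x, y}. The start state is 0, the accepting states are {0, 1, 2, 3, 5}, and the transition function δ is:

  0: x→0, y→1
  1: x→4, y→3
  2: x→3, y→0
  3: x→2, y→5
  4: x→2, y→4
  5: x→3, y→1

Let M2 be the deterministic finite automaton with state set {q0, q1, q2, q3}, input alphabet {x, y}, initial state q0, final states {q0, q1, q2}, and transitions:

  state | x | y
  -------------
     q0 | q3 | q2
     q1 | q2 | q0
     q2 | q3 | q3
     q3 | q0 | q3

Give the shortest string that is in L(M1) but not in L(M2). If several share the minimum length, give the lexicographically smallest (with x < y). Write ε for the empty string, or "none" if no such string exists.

The string x is accepted by M1 but not by M2.
No shorter string lies in the difference, and x is the lexicographically first length-1 string in L(M1) \ L(M2).

x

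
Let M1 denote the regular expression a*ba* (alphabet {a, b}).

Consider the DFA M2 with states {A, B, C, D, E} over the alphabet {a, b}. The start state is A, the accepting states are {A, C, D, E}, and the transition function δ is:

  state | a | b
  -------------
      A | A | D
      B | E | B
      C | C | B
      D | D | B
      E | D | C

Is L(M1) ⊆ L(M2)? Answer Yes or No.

Yes

Converting the expression M1 to a DFA (subset construction, then merging equivalent states) gives the minimal DFA with states {r0, r1, r2}, start state r0, accepting states {r1} and transitions r0: a→r0, b→r1; r1: a→r1, b→r2; r2: a→r2, b→r2.
Exploring the product automaton M1 × M2 from the start pair (r0, A), following both machines on each input symbol, reaches 6 state pairs: (r0, A), (r1, D), (r2, B), (r2, E), (r2, D), (r2, C).
M1 accepts in {r1} and M2 accepts in {A, C, D, E}. The reachable pairs whose M1-component is accepting are (r1, D); in each of them the M2-component is accepting too, so the product for L(M1) \ L(M2) (M1-component accepting, M2-component rejecting) has no reachable accepting pair and the difference is empty.
Hence every string in L(M1) is also in L(M2).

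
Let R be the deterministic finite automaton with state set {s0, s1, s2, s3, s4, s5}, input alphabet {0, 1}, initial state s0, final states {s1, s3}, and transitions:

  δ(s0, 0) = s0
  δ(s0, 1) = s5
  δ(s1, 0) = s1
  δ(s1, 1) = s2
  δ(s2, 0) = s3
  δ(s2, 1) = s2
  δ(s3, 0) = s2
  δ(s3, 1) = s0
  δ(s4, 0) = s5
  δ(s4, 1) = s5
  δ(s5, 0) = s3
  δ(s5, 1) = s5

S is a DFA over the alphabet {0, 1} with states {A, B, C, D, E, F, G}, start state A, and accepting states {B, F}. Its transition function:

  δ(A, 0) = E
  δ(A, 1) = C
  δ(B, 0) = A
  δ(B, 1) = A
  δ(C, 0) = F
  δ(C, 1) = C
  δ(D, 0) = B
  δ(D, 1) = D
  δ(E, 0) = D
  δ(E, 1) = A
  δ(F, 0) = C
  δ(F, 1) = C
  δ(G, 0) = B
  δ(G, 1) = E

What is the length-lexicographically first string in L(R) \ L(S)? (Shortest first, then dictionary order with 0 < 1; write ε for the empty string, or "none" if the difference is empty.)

The string 010 is accepted by R but not by S.
No shorter string lies in the difference, and 010 is the lexicographically first length-3 string in L(R) \ L(S).

010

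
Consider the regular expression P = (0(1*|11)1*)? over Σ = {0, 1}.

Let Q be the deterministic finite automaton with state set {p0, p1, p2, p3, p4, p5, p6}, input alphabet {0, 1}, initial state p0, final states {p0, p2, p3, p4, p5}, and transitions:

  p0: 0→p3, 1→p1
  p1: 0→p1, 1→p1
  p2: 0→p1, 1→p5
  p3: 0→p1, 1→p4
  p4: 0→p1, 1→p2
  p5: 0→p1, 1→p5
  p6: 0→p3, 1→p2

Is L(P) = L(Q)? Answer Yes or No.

Yes

Converting the expression P to a DFA (subset construction, then merging equivalent states) gives the minimal DFA with states {r0, r1, r2}, start state r0, accepting states {r0, r1} and transitions r0: 0→r1, 1→r2; r1: 0→r2, 1→r1; r2: 0→r2, 1→r2.
Exploring the product automaton P × Q from the start pair (r0, p0), following both machines on each input symbol, reaches 6 state pairs: (r0, p0), (r1, p3), (r2, p1), (r1, p4), (r1, p2), (r1, p5).
P accepts in {r0, r1} and Q accepts in {p0, p2, p3, p4, p5}. In every reachable pair the two components are either both accepting — (r0, p0), (r1, p3), (r1, p4), (r1, p2), (r1, p5) — or both non-accepting, so no string is accepted by exactly one of the machines: L(P) \ L(Q) and L(Q) \ L(P) are both empty.
Hence every string is accepted by P iff it is accepted by Q, and the two languages coincide.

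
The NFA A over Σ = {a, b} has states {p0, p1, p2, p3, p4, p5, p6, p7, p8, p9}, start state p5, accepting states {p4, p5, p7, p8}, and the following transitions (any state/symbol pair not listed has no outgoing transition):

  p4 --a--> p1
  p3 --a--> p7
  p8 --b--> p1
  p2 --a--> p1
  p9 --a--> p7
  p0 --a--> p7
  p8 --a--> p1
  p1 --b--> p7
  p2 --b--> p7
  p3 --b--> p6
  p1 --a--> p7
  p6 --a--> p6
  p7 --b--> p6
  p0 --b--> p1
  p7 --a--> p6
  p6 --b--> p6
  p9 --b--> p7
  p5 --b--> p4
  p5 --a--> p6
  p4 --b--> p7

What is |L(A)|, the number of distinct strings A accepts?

The useful subgraph on states {p1, p4, p5, p7} is acyclic, so L(A) is finite; the longest accepting path visits 4 useful states, giving maximum string length 3.
Counting accepting paths from p5 by length: 1 of length 0, 1 of length 1, 1 of length 2, 2 of length 3. Total 5.

5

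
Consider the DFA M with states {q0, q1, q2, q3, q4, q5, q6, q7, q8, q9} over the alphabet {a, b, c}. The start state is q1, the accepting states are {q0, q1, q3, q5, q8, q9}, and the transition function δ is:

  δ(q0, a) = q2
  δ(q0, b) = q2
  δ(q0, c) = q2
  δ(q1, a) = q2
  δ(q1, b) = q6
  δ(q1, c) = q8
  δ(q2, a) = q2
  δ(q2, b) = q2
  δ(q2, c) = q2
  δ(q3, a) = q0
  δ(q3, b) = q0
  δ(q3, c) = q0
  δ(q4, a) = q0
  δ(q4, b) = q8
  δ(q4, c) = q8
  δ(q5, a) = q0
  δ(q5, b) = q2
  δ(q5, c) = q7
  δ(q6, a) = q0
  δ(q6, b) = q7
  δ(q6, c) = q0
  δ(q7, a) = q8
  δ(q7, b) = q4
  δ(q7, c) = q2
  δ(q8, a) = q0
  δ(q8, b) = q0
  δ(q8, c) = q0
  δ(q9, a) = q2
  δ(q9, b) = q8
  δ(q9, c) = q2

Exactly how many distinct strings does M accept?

The useful subgraph on states {q0, q1, q4, q6, q7, q8} is acyclic, so L(M) is finite; the longest accepting path visits 6 useful states, giving maximum string length 5.
Counting accepting paths from q1 by length: 1 of length 0, 1 of length 1, 5 of length 2, 1 of length 3, 6 of length 4, 6 of length 5. Total 20.

20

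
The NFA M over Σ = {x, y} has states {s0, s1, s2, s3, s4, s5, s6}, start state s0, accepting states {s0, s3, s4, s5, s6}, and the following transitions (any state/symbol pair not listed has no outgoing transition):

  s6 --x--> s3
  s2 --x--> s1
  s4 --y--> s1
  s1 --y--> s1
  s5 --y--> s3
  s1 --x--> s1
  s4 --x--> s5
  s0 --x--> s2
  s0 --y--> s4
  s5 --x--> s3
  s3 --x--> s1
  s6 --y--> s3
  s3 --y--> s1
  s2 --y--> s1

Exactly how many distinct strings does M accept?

The useful subgraph on states {s0, s3, s4, s5} is acyclic, so L(M) is finite; the longest accepting path visits 4 useful states, giving maximum string length 3.
Counting accepting paths from s0 by length: 1 of length 0, 1 of length 1, 1 of length 2, 2 of length 3. Total 5.

5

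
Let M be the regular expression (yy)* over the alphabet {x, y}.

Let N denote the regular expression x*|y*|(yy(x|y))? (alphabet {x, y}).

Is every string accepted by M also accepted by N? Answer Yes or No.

Yes

Converting the expression M to a DFA (subset construction, then merging equivalent states) gives the minimal DFA with states {m0, m1, m2}, start state m0, accepting states {m0} and transitions m0: x→m1, y→m2; m1: x→m1, y→m1; m2: x→m1, y→m0.
Converting the expression N to a DFA (subset construction, then merging equivalent states) gives the minimal DFA with states {n0, n1, n2, n3, n4, n5, n6}, start state n0, accepting states {n0, n1, n2, n4, n5, n6} and transitions n0: x→n1, y→n2; n1: x→n1, y→n3; n2: x→n3, y→n4; n3: x→n3, y→n3; n4: x→n5, y→n6; n5: x→n3, y→n3; n6: x→n3, y→n6.
Exploring the product automaton M × N from the start pair (m0, n0), following both machines on each input symbol, reaches 8 state pairs: (m0, n0), (m1, n1), (m2, n2), (m1, n3), (m0, n4), (m1, n5), (m2, n6), (m0, n6).
M accepts in {m0} and N accepts in {n0, n1, n2, n4, n5, n6}. The reachable pairs whose M-component is accepting are (m0, n0), (m0, n4), (m0, n6); in each of them the N-component is accepting too, so the product for L(M) \ L(N) (M-component accepting, N-component rejecting) has no reachable accepting pair and the difference is empty.
Hence every string in L(M) is also in L(N).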